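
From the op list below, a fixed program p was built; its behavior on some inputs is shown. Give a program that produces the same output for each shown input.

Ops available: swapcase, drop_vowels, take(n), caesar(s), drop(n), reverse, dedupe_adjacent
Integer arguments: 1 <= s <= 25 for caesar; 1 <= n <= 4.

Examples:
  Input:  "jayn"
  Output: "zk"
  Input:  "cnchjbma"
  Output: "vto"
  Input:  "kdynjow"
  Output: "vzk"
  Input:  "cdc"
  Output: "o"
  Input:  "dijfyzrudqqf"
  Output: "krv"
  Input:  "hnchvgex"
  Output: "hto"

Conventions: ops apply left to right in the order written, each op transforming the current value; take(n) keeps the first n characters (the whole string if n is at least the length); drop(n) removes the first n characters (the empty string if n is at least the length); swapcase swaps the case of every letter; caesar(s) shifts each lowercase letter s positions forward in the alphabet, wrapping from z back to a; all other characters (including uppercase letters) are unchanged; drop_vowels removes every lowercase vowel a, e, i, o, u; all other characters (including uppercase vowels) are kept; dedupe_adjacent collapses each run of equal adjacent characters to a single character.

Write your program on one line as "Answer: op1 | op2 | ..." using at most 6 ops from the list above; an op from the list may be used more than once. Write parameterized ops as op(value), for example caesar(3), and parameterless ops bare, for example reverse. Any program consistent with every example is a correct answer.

dedupe_adjacent | drop(2) | take(3) | caesar(12) | reverse

Check, running the answer program on each example:
  "jayn" -> "jayn" -> "yn" -> "yn" -> "kz" -> "zk"
  "cnchjbma" -> "cnchjbma" -> "chjbma" -> "chj" -> "otv" -> "vto"
  "kdynjow" -> "kdynjow" -> "ynjow" -> "ynj" -> "kzv" -> "vzk"
  "cdc" -> "cdc" -> "c" -> "c" -> "o" -> "o"
  "dijfyzrudqqf" -> "dijfyzrudqf" -> "jfyzrudqf" -> "jfy" -> "vrk" -> "krv"
  "hnchvgex" -> "hnchvgex" -> "chvgex" -> "chv" -> "oth" -> "hto"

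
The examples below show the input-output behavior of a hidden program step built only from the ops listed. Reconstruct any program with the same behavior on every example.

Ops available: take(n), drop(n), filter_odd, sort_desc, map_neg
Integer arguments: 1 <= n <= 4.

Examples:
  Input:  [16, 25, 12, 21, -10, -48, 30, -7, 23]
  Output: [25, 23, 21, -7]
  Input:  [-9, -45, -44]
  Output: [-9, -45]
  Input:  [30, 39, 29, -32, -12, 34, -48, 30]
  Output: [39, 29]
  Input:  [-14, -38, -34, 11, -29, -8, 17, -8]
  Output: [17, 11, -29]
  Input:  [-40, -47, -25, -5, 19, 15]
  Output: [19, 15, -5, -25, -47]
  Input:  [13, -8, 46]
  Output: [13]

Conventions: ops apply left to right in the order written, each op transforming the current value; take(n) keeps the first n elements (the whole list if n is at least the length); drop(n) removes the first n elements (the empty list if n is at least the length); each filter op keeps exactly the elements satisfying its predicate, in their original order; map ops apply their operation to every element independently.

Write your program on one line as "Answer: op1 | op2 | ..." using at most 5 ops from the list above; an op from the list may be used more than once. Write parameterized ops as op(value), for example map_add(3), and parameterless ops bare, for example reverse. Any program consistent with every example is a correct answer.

sort_desc | map_neg | filter_odd | map_neg

Check, running the answer program on each example:
  [16, 25, 12, 21, -10, -48, 30, -7, 23] -> [30, 25, 23, 21, 16, 12, -7, -10, -48] -> [-30, -25, -23, -21, -16, -12, 7, 10, 48] -> [-25, -23, -21, 7] -> [25, 23, 21, -7]
  [-9, -45, -44] -> [-9, -44, -45] -> [9, 44, 45] -> [9, 45] -> [-9, -45]
  [30, 39, 29, -32, -12, 34, -48, 30] -> [39, 34, 30, 30, 29, -12, -32, -48] -> [-39, -34, -30, -30, -29, 12, 32, 48] -> [-39, -29] -> [39, 29]
  [-14, -38, -34, 11, -29, -8, 17, -8] -> [17, 11, -8, -8, -14, -29, -34, -38] -> [-17, -11, 8, 8, 14, 29, 34, 38] -> [-17, -11, 29] -> [17, 11, -29]
  [-40, -47, -25, -5, 19, 15] -> [19, 15, -5, -25, -40, -47] -> [-19, -15, 5, 25, 40, 47] -> [-19, -15, 5, 25, 47] -> [19, 15, -5, -25, -47]
  [13, -8, 46] -> [46, 13, -8] -> [-46, -13, 8] -> [-13] -> [13]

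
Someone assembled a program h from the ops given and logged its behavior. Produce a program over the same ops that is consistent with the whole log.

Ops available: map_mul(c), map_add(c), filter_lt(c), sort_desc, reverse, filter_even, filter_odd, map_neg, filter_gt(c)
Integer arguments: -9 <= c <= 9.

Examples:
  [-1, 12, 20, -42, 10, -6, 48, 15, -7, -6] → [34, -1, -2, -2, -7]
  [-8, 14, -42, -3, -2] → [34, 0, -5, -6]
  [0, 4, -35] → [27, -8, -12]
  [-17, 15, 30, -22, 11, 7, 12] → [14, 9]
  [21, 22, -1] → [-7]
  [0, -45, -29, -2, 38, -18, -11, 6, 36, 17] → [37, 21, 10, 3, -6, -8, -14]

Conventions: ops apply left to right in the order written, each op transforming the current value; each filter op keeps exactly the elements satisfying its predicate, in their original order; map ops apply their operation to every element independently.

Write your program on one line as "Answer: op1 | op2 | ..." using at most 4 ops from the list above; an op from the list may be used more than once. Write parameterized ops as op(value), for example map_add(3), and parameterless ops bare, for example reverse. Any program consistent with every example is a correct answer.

map_neg | filter_gt(-7) | map_add(-8) | sort_desc

Check, running the answer program on each example:
  [-1, 12, 20, -42, 10, -6, 48, 15, -7, -6] -> [1, -12, -20, 42, -10, 6, -48, -15, 7, 6] -> [1, 42, 6, 7, 6] -> [-7, 34, -2, -1, -2] -> [34, -1, -2, -2, -7]
  [-8, 14, -42, -3, -2] -> [8, -14, 42, 3, 2] -> [8, 42, 3, 2] -> [0, 34, -5, -6] -> [34, 0, -5, -6]
  [0, 4, -35] -> [0, -4, 35] -> [0, -4, 35] -> [-8, -12, 27] -> [27, -8, -12]
  [-17, 15, 30, -22, 11, 7, 12] -> [17, -15, -30, 22, -11, -7, -12] -> [17, 22] -> [9, 14] -> [14, 9]
  [21, 22, -1] -> [-21, -22, 1] -> [1] -> [-7] -> [-7]
  [0, -45, -29, -2, 38, -18, -11, 6, 36, 17] -> [0, 45, 29, 2, -38, 18, 11, -6, -36, -17] -> [0, 45, 29, 2, 18, 11, -6] -> [-8, 37, 21, -6, 10, 3, -14] -> [37, 21, 10, 3, -6, -8, -14]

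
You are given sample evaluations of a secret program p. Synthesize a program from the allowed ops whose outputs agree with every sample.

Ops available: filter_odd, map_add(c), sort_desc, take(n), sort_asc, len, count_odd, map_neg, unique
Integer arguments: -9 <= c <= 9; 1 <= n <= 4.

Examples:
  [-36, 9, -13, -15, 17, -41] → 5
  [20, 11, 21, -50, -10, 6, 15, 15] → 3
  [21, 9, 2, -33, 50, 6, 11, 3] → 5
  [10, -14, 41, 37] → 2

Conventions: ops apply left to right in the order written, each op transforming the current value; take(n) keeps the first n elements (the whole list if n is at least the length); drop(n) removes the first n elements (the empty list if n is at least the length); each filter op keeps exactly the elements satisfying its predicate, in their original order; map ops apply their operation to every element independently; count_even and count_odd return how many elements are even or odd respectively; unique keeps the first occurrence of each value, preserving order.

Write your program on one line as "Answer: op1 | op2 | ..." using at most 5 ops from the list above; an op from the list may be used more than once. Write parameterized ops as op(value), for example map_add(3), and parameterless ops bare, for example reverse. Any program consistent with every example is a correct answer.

filter_odd | sort_desc | unique | count_odd

Check, running the answer program on each example:
  [-36, 9, -13, -15, 17, -41] -> [9, -13, -15, 17, -41] -> [17, 9, -13, -15, -41] -> [17, 9, -13, -15, -41] -> 5
  [20, 11, 21, -50, -10, 6, 15, 15] -> [11, 21, 15, 15] -> [21, 15, 15, 11] -> [21, 15, 11] -> 3
  [21, 9, 2, -33, 50, 6, 11, 3] -> [21, 9, -33, 11, 3] -> [21, 11, 9, 3, -33] -> [21, 11, 9, 3, -33] -> 5
  [10, -14, 41, 37] -> [41, 37] -> [41, 37] -> [41, 37] -> 2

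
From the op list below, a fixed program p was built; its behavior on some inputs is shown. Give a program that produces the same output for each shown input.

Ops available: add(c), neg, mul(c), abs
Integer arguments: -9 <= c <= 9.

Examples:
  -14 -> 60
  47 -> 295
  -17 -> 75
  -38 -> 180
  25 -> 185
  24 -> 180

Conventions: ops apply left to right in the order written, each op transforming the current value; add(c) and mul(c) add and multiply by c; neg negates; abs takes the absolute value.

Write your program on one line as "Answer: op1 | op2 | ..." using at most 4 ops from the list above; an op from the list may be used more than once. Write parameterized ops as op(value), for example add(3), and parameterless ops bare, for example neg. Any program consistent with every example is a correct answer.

add(7) | abs | add(5) | mul(5)

Check, running the answer program on each example:
  -14 -> -7 -> 7 -> 12 -> 60
  47 -> 54 -> 54 -> 59 -> 295
  -17 -> -10 -> 10 -> 15 -> 75
  -38 -> -31 -> 31 -> 36 -> 180
  25 -> 32 -> 32 -> 37 -> 185
  24 -> 31 -> 31 -> 36 -> 180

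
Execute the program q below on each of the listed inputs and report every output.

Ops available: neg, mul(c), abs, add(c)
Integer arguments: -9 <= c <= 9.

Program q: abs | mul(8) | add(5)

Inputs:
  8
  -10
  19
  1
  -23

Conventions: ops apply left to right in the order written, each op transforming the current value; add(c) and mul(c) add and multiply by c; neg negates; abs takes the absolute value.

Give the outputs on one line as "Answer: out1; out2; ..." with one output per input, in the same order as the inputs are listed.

69; 85; 157; 13; 189

Execution, op by op:
  8 -> 8 -> 64 -> 69
  -10 -> 10 -> 80 -> 85
  19 -> 19 -> 152 -> 157
  1 -> 1 -> 8 -> 13
  -23 -> 23 -> 184 -> 189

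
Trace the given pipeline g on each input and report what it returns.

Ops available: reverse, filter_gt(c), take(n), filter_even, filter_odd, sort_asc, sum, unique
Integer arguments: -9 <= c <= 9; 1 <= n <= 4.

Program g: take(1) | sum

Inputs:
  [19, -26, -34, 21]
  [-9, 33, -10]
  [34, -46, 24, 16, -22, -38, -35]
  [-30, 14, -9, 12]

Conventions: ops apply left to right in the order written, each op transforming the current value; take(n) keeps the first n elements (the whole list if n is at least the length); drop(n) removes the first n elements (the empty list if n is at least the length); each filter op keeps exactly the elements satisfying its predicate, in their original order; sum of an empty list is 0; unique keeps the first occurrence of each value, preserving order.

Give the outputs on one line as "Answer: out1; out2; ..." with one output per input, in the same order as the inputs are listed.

19; -9; 34; -30

Execution, op by op:
  [19, -26, -34, 21] -> [19] -> 19
  [-9, 33, -10] -> [-9] -> -9
  [34, -46, 24, 16, -22, -38, -35] -> [34] -> 34
  [-30, 14, -9, 12] -> [-30] -> -30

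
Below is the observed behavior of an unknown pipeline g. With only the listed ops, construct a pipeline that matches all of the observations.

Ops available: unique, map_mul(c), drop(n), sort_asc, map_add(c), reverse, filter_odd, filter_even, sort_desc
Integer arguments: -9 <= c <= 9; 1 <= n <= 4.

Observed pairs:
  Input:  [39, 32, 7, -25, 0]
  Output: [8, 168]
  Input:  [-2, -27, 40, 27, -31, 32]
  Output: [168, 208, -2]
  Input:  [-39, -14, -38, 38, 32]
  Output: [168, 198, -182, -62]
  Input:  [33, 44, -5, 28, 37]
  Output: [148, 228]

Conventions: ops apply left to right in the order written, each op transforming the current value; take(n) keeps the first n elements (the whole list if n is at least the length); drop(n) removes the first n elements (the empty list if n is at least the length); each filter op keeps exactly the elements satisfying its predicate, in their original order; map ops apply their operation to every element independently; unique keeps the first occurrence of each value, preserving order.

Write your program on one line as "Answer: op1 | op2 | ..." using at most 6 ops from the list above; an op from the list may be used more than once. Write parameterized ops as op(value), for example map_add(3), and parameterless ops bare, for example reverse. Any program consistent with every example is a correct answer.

map_add(2) | filter_even | map_mul(-1) | map_mul(-5) | reverse | map_add(-2)

Check, running the answer program on each example:
  [39, 32, 7, -25, 0] -> [41, 34, 9, -23, 2] -> [34, 2] -> [-34, -2] -> [170, 10] -> [10, 170] -> [8, 168]
  [-2, -27, 40, 27, -31, 32] -> [0, -25, 42, 29, -29, 34] -> [0, 42, 34] -> [0, -42, -34] -> [0, 210, 170] -> [170, 210, 0] -> [168, 208, -2]
  [-39, -14, -38, 38, 32] -> [-37, -12, -36, 40, 34] -> [-12, -36, 40, 34] -> [12, 36, -40, -34] -> [-60, -180, 200, 170] -> [170, 200, -180, -60] -> [168, 198, -182, -62]
  [33, 44, -5, 28, 37] -> [35, 46, -3, 30, 39] -> [46, 30] -> [-46, -30] -> [230, 150] -> [150, 230] -> [148, 228]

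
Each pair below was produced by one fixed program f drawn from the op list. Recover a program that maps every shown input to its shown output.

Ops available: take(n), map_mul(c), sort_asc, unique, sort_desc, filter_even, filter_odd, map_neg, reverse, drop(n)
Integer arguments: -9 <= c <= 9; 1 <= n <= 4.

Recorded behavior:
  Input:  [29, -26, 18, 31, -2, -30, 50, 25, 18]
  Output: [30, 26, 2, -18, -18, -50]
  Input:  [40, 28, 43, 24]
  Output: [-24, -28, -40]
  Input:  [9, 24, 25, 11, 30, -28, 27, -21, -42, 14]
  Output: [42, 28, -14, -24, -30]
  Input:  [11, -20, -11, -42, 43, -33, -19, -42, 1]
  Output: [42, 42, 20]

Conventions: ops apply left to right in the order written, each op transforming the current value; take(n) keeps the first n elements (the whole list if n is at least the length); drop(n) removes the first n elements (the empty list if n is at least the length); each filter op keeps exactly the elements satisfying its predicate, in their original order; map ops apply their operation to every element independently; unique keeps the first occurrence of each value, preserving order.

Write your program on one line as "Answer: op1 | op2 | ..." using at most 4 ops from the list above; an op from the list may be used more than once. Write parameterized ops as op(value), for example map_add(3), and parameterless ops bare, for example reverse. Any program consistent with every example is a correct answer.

map_neg | filter_even | sort_desc

Check, running the answer program on each example:
  [29, -26, 18, 31, -2, -30, 50, 25, 18] -> [-29, 26, -18, -31, 2, 30, -50, -25, -18] -> [26, -18, 2, 30, -50, -18] -> [30, 26, 2, -18, -18, -50]
  [40, 28, 43, 24] -> [-40, -28, -43, -24] -> [-40, -28, -24] -> [-24, -28, -40]
  [9, 24, 25, 11, 30, -28, 27, -21, -42, 14] -> [-9, -24, -25, -11, -30, 28, -27, 21, 42, -14] -> [-24, -30, 28, 42, -14] -> [42, 28, -14, -24, -30]
  [11, -20, -11, -42, 43, -33, -19, -42, 1] -> [-11, 20, 11, 42, -43, 33, 19, 42, -1] -> [20, 42, 42] -> [42, 42, 20]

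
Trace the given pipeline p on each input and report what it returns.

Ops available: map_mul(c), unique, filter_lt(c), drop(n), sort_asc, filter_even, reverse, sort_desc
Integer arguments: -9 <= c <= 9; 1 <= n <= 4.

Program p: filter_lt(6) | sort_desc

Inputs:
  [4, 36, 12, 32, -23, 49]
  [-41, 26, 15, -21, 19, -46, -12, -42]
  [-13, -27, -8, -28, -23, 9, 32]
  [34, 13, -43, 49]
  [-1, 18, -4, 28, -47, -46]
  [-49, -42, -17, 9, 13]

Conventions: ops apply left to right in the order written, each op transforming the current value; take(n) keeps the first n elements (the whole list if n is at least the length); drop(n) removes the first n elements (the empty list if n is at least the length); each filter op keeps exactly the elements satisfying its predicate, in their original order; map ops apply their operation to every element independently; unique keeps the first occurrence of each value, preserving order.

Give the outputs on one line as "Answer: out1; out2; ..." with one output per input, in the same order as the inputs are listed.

Execution, op by op:
  [4, 36, 12, 32, -23, 49] -> [4, -23] -> [4, -23]
  [-41, 26, 15, -21, 19, -46, -12, -42] -> [-41, -21, -46, -12, -42] -> [-12, -21, -41, -42, -46]
  [-13, -27, -8, -28, -23, 9, 32] -> [-13, -27, -8, -28, -23] -> [-8, -13, -23, -27, -28]
  [34, 13, -43, 49] -> [-43] -> [-43]
  [-1, 18, -4, 28, -47, -46] -> [-1, -4, -47, -46] -> [-1, -4, -46, -47]
  [-49, -42, -17, 9, 13] -> [-49, -42, -17] -> [-17, -42, -49]

[4, -23]; [-12, -21, -41, -42, -46]; [-8, -13, -23, -27, -28]; [-43]; [-1, -4, -46, -47]; [-17, -42, -49]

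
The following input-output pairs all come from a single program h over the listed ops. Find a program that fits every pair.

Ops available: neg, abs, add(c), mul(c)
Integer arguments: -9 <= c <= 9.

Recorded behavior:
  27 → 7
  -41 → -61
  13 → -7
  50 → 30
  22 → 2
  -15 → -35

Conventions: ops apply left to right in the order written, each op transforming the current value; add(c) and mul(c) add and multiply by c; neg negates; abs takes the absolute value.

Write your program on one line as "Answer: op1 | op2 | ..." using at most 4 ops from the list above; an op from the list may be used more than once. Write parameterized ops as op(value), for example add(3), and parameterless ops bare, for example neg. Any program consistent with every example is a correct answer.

add(-8) | add(-7) | add(-5)

Check, running the answer program on each example:
  27 -> 19 -> 12 -> 7
  -41 -> -49 -> -56 -> -61
  13 -> 5 -> -2 -> -7
  50 -> 42 -> 35 -> 30
  22 -> 14 -> 7 -> 2
  -15 -> -23 -> -30 -> -35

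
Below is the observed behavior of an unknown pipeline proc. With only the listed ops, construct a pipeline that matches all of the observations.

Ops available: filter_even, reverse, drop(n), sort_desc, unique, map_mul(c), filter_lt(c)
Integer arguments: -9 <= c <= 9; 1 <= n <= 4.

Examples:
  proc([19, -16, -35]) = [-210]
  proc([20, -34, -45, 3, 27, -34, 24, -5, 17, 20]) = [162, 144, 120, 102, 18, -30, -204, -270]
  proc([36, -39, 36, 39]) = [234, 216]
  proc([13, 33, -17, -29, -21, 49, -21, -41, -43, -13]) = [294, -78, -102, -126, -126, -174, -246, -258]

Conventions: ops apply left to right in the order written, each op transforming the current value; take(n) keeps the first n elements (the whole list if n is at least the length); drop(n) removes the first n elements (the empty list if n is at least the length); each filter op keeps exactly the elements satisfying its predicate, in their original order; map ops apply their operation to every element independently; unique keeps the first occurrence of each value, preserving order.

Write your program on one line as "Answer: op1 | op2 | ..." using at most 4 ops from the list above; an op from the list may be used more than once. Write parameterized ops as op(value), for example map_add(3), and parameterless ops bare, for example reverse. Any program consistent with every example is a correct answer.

drop(2) | map_mul(6) | sort_desc

Check, running the answer program on each example:
  [19, -16, -35] -> [-35] -> [-210] -> [-210]
  [20, -34, -45, 3, 27, -34, 24, -5, 17, 20] -> [-45, 3, 27, -34, 24, -5, 17, 20] -> [-270, 18, 162, -204, 144, -30, 102, 120] -> [162, 144, 120, 102, 18, -30, -204, -270]
  [36, -39, 36, 39] -> [36, 39] -> [216, 234] -> [234, 216]
  [13, 33, -17, -29, -21, 49, -21, -41, -43, -13] -> [-17, -29, -21, 49, -21, -41, -43, -13] -> [-102, -174, -126, 294, -126, -246, -258, -78] -> [294, -78, -102, -126, -126, -174, -246, -258]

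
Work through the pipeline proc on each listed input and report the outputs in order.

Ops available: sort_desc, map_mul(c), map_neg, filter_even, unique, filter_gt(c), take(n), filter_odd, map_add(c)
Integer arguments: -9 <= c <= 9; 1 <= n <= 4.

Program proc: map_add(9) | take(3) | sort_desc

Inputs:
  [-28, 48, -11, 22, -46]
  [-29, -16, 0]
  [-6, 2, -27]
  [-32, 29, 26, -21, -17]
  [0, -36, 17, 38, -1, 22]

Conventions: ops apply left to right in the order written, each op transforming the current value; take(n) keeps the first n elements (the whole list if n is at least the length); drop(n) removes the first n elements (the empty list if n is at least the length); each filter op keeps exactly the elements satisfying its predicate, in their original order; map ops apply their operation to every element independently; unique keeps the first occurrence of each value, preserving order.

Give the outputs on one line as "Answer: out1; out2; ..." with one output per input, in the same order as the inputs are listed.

[57, -2, -19]; [9, -7, -20]; [11, 3, -18]; [38, 35, -23]; [26, 9, -27]

Execution, op by op:
  [-28, 48, -11, 22, -46] -> [-19, 57, -2, 31, -37] -> [-19, 57, -2] -> [57, -2, -19]
  [-29, -16, 0] -> [-20, -7, 9] -> [-20, -7, 9] -> [9, -7, -20]
  [-6, 2, -27] -> [3, 11, -18] -> [3, 11, -18] -> [11, 3, -18]
  [-32, 29, 26, -21, -17] -> [-23, 38, 35, -12, -8] -> [-23, 38, 35] -> [38, 35, -23]
  [0, -36, 17, 38, -1, 22] -> [9, -27, 26, 47, 8, 31] -> [9, -27, 26] -> [26, 9, -27]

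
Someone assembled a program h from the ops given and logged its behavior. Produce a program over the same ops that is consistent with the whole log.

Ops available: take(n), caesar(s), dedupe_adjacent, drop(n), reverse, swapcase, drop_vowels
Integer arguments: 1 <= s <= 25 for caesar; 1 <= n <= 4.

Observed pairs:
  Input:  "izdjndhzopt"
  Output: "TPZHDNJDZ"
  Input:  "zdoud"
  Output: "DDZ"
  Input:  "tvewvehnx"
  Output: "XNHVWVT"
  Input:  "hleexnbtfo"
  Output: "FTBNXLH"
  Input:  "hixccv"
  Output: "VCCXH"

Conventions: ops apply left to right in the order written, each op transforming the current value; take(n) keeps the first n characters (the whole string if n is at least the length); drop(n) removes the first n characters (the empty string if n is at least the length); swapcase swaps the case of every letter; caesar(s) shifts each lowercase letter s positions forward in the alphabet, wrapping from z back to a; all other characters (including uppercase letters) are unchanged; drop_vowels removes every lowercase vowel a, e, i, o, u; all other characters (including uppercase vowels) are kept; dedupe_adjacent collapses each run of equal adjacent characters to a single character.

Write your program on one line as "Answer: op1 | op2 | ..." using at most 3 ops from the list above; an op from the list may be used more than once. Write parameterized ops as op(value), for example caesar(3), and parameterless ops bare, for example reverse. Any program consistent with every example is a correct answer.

reverse | drop_vowels | swapcase

Check, running the answer program on each example:
  "izdjndhzopt" -> "tpozhdnjdzi" -> "tpzhdnjdz" -> "TPZHDNJDZ"
  "zdoud" -> "duodz" -> "ddz" -> "DDZ"
  "tvewvehnx" -> "xnhevwevt" -> "xnhvwvt" -> "XNHVWVT"
  "hleexnbtfo" -> "oftbnxeelh" -> "ftbnxlh" -> "FTBNXLH"
  "hixccv" -> "vccxih" -> "vccxh" -> "VCCXH"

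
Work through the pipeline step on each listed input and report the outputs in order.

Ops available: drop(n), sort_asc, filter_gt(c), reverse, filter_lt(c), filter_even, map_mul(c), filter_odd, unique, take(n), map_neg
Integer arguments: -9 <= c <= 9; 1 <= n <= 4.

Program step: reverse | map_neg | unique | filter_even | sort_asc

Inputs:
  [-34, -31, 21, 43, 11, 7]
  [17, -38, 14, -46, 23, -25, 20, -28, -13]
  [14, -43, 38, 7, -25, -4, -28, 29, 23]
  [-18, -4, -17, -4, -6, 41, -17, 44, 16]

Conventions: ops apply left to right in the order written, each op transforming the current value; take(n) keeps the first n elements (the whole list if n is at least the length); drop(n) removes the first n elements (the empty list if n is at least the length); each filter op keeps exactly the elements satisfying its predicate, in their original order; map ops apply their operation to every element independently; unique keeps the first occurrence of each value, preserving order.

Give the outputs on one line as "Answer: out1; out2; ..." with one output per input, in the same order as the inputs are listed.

Execution, op by op:
  [-34, -31, 21, 43, 11, 7] -> [7, 11, 43, 21, -31, -34] -> [-7, -11, -43, -21, 31, 34] -> [-7, -11, -43, -21, 31, 34] -> [34] -> [34]
  [17, -38, 14, -46, 23, -25, 20, -28, -13] -> [-13, -28, 20, -25, 23, -46, 14, -38, 17] -> [13, 28, -20, 25, -23, 46, -14, 38, -17] -> [13, 28, -20, 25, -23, 46, -14, 38, -17] -> [28, -20, 46, -14, 38] -> [-20, -14, 28, 38, 46]
  [14, -43, 38, 7, -25, -4, -28, 29, 23] -> [23, 29, -28, -4, -25, 7, 38, -43, 14] -> [-23, -29, 28, 4, 25, -7, -38, 43, -14] -> [-23, -29, 28, 4, 25, -7, -38, 43, -14] -> [28, 4, -38, -14] -> [-38, -14, 4, 28]
  [-18, -4, -17, -4, -6, 41, -17, 44, 16] -> [16, 44, -17, 41, -6, -4, -17, -4, -18] -> [-16, -44, 17, -41, 6, 4, 17, 4, 18] -> [-16, -44, 17, -41, 6, 4, 18] -> [-16, -44, 6, 4, 18] -> [-44, -16, 4, 6, 18]

[34]; [-20, -14, 28, 38, 46]; [-38, -14, 4, 28]; [-44, -16, 4, 6, 18]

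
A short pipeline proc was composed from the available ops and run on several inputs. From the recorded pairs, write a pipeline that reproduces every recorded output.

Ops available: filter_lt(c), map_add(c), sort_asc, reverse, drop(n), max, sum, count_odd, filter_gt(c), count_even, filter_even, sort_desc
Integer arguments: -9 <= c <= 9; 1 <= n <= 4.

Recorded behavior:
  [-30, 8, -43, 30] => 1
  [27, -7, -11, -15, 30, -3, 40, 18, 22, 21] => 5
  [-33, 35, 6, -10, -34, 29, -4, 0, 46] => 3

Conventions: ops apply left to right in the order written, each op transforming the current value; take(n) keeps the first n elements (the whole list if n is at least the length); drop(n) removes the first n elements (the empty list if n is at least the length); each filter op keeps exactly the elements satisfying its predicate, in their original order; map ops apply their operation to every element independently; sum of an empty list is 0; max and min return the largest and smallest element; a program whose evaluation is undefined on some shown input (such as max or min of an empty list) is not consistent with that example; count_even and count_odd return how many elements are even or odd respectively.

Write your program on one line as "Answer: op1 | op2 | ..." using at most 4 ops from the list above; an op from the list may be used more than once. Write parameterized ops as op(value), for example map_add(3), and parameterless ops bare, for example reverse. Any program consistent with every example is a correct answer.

reverse | map_add(-4) | drop(1) | count_odd

Check, running the answer program on each example:
  [-30, 8, -43, 30] -> [30, -43, 8, -30] -> [26, -47, 4, -34] -> [-47, 4, -34] -> 1
  [27, -7, -11, -15, 30, -3, 40, 18, 22, 21] -> [21, 22, 18, 40, -3, 30, -15, -11, -7, 27] -> [17, 18, 14, 36, -7, 26, -19, -15, -11, 23] -> [18, 14, 36, -7, 26, -19, -15, -11, 23] -> 5
  [-33, 35, 6, -10, -34, 29, -4, 0, 46] -> [46, 0, -4, 29, -34, -10, 6, 35, -33] -> [42, -4, -8, 25, -38, -14, 2, 31, -37] -> [-4, -8, 25, -38, -14, 2, 31, -37] -> 3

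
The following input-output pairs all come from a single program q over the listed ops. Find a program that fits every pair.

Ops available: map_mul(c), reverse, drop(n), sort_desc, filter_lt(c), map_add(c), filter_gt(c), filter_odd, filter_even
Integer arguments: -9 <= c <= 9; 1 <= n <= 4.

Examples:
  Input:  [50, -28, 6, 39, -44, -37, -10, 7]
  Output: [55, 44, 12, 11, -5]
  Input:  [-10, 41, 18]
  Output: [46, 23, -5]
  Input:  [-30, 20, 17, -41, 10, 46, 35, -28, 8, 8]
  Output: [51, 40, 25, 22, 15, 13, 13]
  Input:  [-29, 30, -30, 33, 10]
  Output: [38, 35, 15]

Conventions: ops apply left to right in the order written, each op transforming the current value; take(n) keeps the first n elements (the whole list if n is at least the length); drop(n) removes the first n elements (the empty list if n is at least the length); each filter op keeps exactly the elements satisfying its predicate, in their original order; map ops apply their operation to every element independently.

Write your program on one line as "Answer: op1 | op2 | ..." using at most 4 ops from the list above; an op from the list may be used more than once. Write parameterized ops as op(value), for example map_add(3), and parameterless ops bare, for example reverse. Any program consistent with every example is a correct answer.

map_add(5) | reverse | filter_gt(-6) | sort_desc

Check, running the answer program on each example:
  [50, -28, 6, 39, -44, -37, -10, 7] -> [55, -23, 11, 44, -39, -32, -5, 12] -> [12, -5, -32, -39, 44, 11, -23, 55] -> [12, -5, 44, 11, 55] -> [55, 44, 12, 11, -5]
  [-10, 41, 18] -> [-5, 46, 23] -> [23, 46, -5] -> [23, 46, -5] -> [46, 23, -5]
  [-30, 20, 17, -41, 10, 46, 35, -28, 8, 8] -> [-25, 25, 22, -36, 15, 51, 40, -23, 13, 13] -> [13, 13, -23, 40, 51, 15, -36, 22, 25, -25] -> [13, 13, 40, 51, 15, 22, 25] -> [51, 40, 25, 22, 15, 13, 13]
  [-29, 30, -30, 33, 10] -> [-24, 35, -25, 38, 15] -> [15, 38, -25, 35, -24] -> [15, 38, 35] -> [38, 35, 15]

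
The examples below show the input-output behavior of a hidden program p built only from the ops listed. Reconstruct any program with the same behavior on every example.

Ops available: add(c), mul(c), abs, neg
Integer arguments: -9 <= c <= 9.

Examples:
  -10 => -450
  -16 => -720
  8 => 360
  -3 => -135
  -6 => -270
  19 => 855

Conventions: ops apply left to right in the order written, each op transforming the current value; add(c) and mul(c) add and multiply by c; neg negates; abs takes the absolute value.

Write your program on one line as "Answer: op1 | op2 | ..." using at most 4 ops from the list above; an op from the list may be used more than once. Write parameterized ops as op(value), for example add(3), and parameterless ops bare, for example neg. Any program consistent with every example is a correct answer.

mul(-9) | neg | mul(-5) | neg

Check, running the answer program on each example:
  -10 -> 90 -> -90 -> 450 -> -450
  -16 -> 144 -> -144 -> 720 -> -720
  8 -> -72 -> 72 -> -360 -> 360
  -3 -> 27 -> -27 -> 135 -> -135
  -6 -> 54 -> -54 -> 270 -> -270
  19 -> -171 -> 171 -> -855 -> 855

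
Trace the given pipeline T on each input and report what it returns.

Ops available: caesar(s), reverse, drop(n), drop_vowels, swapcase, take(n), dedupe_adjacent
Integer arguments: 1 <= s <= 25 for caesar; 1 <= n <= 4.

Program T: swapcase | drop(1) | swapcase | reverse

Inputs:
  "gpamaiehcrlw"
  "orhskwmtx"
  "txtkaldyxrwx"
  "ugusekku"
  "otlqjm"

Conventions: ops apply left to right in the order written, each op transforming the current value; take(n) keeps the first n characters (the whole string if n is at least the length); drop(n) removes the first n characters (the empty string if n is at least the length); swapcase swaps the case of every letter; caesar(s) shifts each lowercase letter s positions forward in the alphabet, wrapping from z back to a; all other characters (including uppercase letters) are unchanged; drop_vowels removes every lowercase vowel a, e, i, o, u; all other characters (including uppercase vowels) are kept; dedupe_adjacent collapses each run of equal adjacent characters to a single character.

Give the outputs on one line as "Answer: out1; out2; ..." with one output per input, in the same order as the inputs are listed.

Execution, op by op:
  "gpamaiehcrlw" -> "GPAMAIEHCRLW" -> "PAMAIEHCRLW" -> "pamaiehcrlw" -> "wlrcheiamap"
  "orhskwmtx" -> "ORHSKWMTX" -> "RHSKWMTX" -> "rhskwmtx" -> "xtmwkshr"
  "txtkaldyxrwx" -> "TXTKALDYXRWX" -> "XTKALDYXRWX" -> "xtkaldyxrwx" -> "xwrxydlaktx"
  "ugusekku" -> "UGUSEKKU" -> "GUSEKKU" -> "gusekku" -> "ukkesug"
  "otlqjm" -> "OTLQJM" -> "TLQJM" -> "tlqjm" -> "mjqlt"

"wlrcheiamap"; "xtmwkshr"; "xwrxydlaktx"; "ukkesug"; "mjqlt"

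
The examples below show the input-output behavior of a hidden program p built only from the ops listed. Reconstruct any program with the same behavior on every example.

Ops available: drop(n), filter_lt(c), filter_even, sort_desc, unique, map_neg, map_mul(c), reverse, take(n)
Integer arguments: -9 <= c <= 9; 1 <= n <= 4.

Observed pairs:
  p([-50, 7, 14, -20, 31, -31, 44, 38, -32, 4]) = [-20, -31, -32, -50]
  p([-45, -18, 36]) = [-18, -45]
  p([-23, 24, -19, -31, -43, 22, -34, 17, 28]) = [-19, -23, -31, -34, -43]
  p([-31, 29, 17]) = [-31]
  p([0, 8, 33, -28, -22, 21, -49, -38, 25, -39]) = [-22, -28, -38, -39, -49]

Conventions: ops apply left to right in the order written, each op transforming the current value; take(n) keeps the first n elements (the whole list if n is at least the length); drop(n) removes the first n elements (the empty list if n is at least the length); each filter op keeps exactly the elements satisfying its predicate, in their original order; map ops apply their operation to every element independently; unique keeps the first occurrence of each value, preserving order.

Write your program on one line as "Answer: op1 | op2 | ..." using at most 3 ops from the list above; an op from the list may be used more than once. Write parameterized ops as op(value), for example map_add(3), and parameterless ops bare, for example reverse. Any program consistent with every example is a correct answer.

sort_desc | filter_lt(-7)

Check, running the answer program on each example:
  [-50, 7, 14, -20, 31, -31, 44, 38, -32, 4] -> [44, 38, 31, 14, 7, 4, -20, -31, -32, -50] -> [-20, -31, -32, -50]
  [-45, -18, 36] -> [36, -18, -45] -> [-18, -45]
  [-23, 24, -19, -31, -43, 22, -34, 17, 28] -> [28, 24, 22, 17, -19, -23, -31, -34, -43] -> [-19, -23, -31, -34, -43]
  [-31, 29, 17] -> [29, 17, -31] -> [-31]
  [0, 8, 33, -28, -22, 21, -49, -38, 25, -39] -> [33, 25, 21, 8, 0, -22, -28, -38, -39, -49] -> [-22, -28, -38, -39, -49]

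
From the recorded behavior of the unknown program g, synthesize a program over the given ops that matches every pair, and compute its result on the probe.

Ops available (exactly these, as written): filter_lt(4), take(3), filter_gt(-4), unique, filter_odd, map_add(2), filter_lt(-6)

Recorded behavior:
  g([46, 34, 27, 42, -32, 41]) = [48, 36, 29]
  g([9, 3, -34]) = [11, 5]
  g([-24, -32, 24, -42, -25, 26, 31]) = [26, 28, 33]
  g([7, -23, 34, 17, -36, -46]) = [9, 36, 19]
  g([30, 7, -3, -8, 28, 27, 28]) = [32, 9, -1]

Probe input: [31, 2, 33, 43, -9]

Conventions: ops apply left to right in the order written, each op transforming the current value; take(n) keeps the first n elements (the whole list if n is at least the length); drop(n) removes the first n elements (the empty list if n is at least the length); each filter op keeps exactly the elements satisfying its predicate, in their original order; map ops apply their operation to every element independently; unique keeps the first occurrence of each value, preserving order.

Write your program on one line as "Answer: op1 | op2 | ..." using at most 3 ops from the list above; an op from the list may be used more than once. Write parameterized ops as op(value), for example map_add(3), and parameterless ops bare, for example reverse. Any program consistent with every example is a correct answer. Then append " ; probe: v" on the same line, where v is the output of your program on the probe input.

map_add(2) | filter_gt(-4) | take(3) ; probe: [33, 4, 35]

Check, running the answer program on each example:
  [46, 34, 27, 42, -32, 41] -> [48, 36, 29, 44, -30, 43] -> [48, 36, 29, 44, 43] -> [48, 36, 29]
  [9, 3, -34] -> [11, 5, -32] -> [11, 5] -> [11, 5]
  [-24, -32, 24, -42, -25, 26, 31] -> [-22, -30, 26, -40, -23, 28, 33] -> [26, 28, 33] -> [26, 28, 33]
  [7, -23, 34, 17, -36, -46] -> [9, -21, 36, 19, -34, -44] -> [9, 36, 19] -> [9, 36, 19]
  [30, 7, -3, -8, 28, 27, 28] -> [32, 9, -1, -6, 30, 29, 30] -> [32, 9, -1, 30, 29, 30] -> [32, 9, -1]
  probe: [31, 2, 33, 43, -9] -> [33, 4, 35, 45, -7] -> [33, 4, 35, 45] -> [33, 4, 35]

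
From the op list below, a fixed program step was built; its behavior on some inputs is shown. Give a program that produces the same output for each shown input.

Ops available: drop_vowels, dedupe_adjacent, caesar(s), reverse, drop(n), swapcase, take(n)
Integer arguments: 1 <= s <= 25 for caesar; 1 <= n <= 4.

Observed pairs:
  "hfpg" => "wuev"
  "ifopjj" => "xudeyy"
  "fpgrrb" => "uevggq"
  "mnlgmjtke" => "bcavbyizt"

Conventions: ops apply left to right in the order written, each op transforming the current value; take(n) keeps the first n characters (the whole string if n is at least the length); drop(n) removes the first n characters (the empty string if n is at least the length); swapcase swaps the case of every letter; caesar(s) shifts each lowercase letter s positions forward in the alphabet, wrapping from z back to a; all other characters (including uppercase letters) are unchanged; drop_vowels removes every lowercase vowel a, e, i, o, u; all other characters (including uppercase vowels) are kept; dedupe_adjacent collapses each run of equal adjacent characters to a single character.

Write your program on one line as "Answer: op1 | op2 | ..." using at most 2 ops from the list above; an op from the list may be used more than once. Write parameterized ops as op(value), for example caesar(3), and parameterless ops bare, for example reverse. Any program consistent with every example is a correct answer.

caesar(8) | caesar(7)

Check, running the answer program on each example:
  "hfpg" -> "pnxo" -> "wuev"
  "ifopjj" -> "qnwxrr" -> "xudeyy"
  "fpgrrb" -> "nxozzj" -> "uevggq"
  "mnlgmjtke" -> "uvtourbsm" -> "bcavbyizt"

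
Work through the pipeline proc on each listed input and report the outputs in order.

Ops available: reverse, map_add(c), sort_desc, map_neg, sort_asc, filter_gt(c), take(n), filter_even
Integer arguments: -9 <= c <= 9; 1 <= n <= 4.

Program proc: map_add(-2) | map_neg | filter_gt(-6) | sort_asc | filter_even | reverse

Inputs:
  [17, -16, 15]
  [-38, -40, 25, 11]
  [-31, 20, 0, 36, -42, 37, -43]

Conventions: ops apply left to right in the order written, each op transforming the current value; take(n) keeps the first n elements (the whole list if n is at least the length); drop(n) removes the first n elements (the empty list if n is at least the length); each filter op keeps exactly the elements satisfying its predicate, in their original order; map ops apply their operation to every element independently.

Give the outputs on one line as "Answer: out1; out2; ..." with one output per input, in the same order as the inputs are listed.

Execution, op by op:
  [17, -16, 15] -> [15, -18, 13] -> [-15, 18, -13] -> [18] -> [18] -> [18] -> [18]
  [-38, -40, 25, 11] -> [-40, -42, 23, 9] -> [40, 42, -23, -9] -> [40, 42] -> [40, 42] -> [40, 42] -> [42, 40]
  [-31, 20, 0, 36, -42, 37, -43] -> [-33, 18, -2, 34, -44, 35, -45] -> [33, -18, 2, -34, 44, -35, 45] -> [33, 2, 44, 45] -> [2, 33, 44, 45] -> [2, 44] -> [44, 2]

[18]; [42, 40]; [44, 2]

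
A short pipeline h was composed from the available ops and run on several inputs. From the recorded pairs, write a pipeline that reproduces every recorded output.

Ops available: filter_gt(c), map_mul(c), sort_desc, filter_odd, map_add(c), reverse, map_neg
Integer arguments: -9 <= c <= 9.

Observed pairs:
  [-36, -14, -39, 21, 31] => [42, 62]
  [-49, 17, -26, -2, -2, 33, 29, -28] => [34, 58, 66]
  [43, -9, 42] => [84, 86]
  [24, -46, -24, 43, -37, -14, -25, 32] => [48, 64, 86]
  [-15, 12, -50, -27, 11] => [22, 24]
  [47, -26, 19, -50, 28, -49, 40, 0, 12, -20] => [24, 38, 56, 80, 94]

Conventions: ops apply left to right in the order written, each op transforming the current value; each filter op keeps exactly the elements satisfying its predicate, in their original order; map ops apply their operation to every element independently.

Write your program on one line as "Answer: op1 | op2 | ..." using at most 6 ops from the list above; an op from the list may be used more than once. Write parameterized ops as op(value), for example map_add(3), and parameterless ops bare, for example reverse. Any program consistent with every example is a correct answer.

sort_desc | filter_gt(-4) | map_mul(-2) | map_neg | filter_gt(0) | reverse

Check, running the answer program on each example:
  [-36, -14, -39, 21, 31] -> [31, 21, -14, -36, -39] -> [31, 21] -> [-62, -42] -> [62, 42] -> [62, 42] -> [42, 62]
  [-49, 17, -26, -2, -2, 33, 29, -28] -> [33, 29, 17, -2, -2, -26, -28, -49] -> [33, 29, 17, -2, -2] -> [-66, -58, -34, 4, 4] -> [66, 58, 34, -4, -4] -> [66, 58, 34] -> [34, 58, 66]
  [43, -9, 42] -> [43, 42, -9] -> [43, 42] -> [-86, -84] -> [86, 84] -> [86, 84] -> [84, 86]
  [24, -46, -24, 43, -37, -14, -25, 32] -> [43, 32, 24, -14, -24, -25, -37, -46] -> [43, 32, 24] -> [-86, -64, -48] -> [86, 64, 48] -> [86, 64, 48] -> [48, 64, 86]
  [-15, 12, -50, -27, 11] -> [12, 11, -15, -27, -50] -> [12, 11] -> [-24, -22] -> [24, 22] -> [24, 22] -> [22, 24]
  [47, -26, 19, -50, 28, -49, 40, 0, 12, -20] -> [47, 40, 28, 19, 12, 0, -20, -26, -49, -50] -> [47, 40, 28, 19, 12, 0] -> [-94, -80, -56, -38, -24, 0] -> [94, 80, 56, 38, 24, 0] -> [94, 80, 56, 38, 24] -> [24, 38, 56, 80, 94]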